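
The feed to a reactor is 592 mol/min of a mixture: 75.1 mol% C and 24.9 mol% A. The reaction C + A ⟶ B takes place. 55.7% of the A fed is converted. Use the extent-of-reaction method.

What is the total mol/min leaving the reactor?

A reacted = 0.557 × 147.4 = 82.11 mol/min; ν_A = −1, so ξ = 82.11/1 = 82.11 mol/min.
Outlet amounts (n = n₀ + ν ξ):
  C: 444.6 − 1(82.11) = 362.5
  A: 147.4 − 1(82.11) = 65.3
  B: 0 + 1(82.11) = 82.11
Total out = 362.5 + 65.3 + 82.11 = 509.9 mol/min.

510 mol/min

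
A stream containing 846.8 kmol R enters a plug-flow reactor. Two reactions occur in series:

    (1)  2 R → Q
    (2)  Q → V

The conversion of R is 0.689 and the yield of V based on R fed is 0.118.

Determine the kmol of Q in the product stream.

Conversion of R: R consumed = 2ξ₁ = 0.689 × 846.8 → ξ₁ = 291.7 kmol.
Yield of V: 1ξ₂ / 846.8 = 0.118 → ξ₂ = 99.92 kmol.
Outlet amounts (n = n₀ + Σ ν·ξ):
  R: 846.8 − 2(291.7) = 263.4
  Q: 0 + 1(291.7) − 1(99.92) = 191.8
  V: 0 + 1(99.92) = 99.92

192 kmol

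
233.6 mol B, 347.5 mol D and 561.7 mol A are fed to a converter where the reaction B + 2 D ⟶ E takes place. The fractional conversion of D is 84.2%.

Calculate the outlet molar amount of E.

D reacted = 0.842 × 347.5 = 292.6 mol; ν_D = −2, so ξ = 292.6/2 = 146.3 mol.
Outlet amounts (n = n₀ + ν ξ):
  B: 233.6 − 1(146.3) = 87.3
  D: 347.5 − 2(146.3) = 54.91
  E: 0 + 1(146.3) = 146.3
  A: 561.7 (inert)

146 mol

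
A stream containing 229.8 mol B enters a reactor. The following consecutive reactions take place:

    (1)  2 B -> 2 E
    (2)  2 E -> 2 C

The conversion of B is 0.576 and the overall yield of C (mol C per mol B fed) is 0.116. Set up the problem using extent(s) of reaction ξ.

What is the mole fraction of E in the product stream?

Conversion of B: B consumed = 2ξ₁ = 0.576 × 229.8 → ξ₁ = 66.18 mol.
Yield of C: 2ξ₂ / 229.8 = 0.116 → ξ₂ = 13.33 mol.
Outlet amounts (n = n₀ + Σ ν·ξ):
  B: 229.8 − 2(66.18) = 97.44
  E: 0 + 2(66.18) − 2(13.33) = 105.7
  C: 0 + 2(13.33) = 26.66
Total out = 229.8 mol; y_E = 105.7 / 229.8 = 0.46.

0.46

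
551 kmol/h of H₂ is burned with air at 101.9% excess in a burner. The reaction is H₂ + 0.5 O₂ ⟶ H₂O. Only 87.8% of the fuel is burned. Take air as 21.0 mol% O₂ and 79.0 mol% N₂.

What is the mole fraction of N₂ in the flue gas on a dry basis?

0.846

Stoichiometric O₂ = 0.5 × 551 = 275.5 kmol/h; O₂ fed = 275.5 × 2.019 = 556.2 kmol/h.
N₂ fed = 556.2 × 79/21 = 2093 kmol/h.
Fuel reacted = 0.878 × 551 → ξ = 483.8 kmol/h.
Outlet (n = n₀ + ν ξ):
  H₂: 551 − 1(483.8) = 67.22
  O₂: 556.2 − 0.5(483.8) = 314.3
  N₂: 2093 (inert)
  H₂O: 0 + 1(483.8) = 483.8
Dry total = 2474 kmol/h; y_N₂ (dry) = 2093 / 2474 = 0.8458.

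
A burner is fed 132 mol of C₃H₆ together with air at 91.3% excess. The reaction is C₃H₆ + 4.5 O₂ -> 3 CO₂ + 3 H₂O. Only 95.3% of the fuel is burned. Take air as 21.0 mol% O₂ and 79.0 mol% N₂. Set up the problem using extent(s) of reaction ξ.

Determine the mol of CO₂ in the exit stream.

Stoichiometric O₂ = 4.5 × 132 = 594 mol; O₂ fed = 594 × 1.913 = 1136 mol.
N₂ fed = 1136 × 79/21 = 4275 mol.
Fuel reacted = 0.953 × 132 → ξ = 125.8 mol.
Outlet (n = n₀ + ν ξ):
  C₃H₆: 132 − 1(125.8) = 6.204
  O₂: 1136 − 4.5(125.8) = 570.2
  N₂: 4275 (inert)
  CO₂: 0 + 3(125.8) = 377.4
  H₂O: 0 + 3(125.8) = 377.4

377 mol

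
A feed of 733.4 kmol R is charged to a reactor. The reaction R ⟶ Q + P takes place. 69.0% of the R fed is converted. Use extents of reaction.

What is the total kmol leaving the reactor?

R reacted = 0.69 × 733.4 = 506 kmol; ν_R = −1, so ξ = 506/1 = 506 kmol.
Outlet amounts (n = n₀ + ν ξ):
  R: 733.4 − 1(506) = 227.4
  Q: 0 + 1(506) = 506
  P: 0 + 1(506) = 506
Total out = 227.4 + 506 + 506 = 1239 kmol.

1240 kmol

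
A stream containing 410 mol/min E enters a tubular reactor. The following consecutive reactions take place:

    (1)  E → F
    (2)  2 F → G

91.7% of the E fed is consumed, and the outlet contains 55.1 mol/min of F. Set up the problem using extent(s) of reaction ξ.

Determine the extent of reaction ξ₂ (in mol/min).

Conversion of E: E consumed = 1ξ₁ = 0.917 × 410 → ξ₁ = 376 mol/min.
F balance: n_F = 0 + 1ξ₁ − 2ξ₂ = 55.1 → ξ₂ = (1·376 − 55.1)/2 = 160.4 mol/min.
Outlet amounts (n = n₀ + Σ ν·ξ):
  E: 410 − 1(376) = 34.03
  F: 0 + 1(376) − 2(160.4) = 55.1
  G: 0 + 1(160.4) = 160.4

ξ₂ = 160 mol/min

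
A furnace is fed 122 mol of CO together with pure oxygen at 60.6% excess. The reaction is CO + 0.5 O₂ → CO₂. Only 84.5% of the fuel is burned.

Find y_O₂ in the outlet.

0.276

Stoichiometric O₂ = 0.5 × 122 = 61 mol; O₂ fed = 61 × 1.606 = 97.97 mol.
Fuel reacted = 0.845 × 122 → ξ = 103.1 mol.
Outlet (n = n₀ + ν ξ):
  CO: 122 − 1(103.1) = 18.91
  O₂: 97.97 − 0.5(103.1) = 46.42
  CO₂: 0 + 1(103.1) = 103.1
Total out = 168.4 mol; y_O₂ = 46.42 / 168.4 = 0.2756.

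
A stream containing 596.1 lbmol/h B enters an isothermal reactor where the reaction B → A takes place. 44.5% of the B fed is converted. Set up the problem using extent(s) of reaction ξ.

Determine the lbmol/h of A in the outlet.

265 lbmol/h

B reacted = 0.445 × 596.1 = 265.3 lbmol/h; ν_B = −1, so ξ = 265.3/1 = 265.3 lbmol/h.
Outlet amounts (n = n₀ + ν ξ):
  B: 596.1 − 1(265.3) = 330.8
  A: 0 + 1(265.3) = 265.3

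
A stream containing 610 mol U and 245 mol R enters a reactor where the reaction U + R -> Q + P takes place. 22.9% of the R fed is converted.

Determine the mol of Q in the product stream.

56.1 mol

R reacted = 0.229 × 245 = 56.11 mol; ν_R = −1, so ξ = 56.11/1 = 56.11 mol.
Outlet amounts (n = n₀ + ν ξ):
  U: 610 − 1(56.11) = 553.9
  R: 245 − 1(56.11) = 188.9
  Q: 0 + 1(56.11) = 56.11
  P: 0 + 1(56.11) = 56.11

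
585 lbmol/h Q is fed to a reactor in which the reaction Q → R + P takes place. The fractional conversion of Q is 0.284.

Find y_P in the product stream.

Q reacted = 0.284 × 585 = 166.1 lbmol/h; ν_Q = −1, so ξ = 166.1/1 = 166.1 lbmol/h.
Outlet amounts (n = n₀ + ν ξ):
  Q: 585 − 1(166.1) = 418.9
  R: 0 + 1(166.1) = 166.1
  P: 0 + 1(166.1) = 166.1
Total out = 751.1 lbmol/h; y_P = 166.1 / 751.1 = 0.2212.

0.221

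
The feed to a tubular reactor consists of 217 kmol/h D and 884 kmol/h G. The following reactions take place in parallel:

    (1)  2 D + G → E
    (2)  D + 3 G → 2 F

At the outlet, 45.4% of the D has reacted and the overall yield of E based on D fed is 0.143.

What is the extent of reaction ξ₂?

Yield of E: 1ξ₁ / 217 = 0.143 → ξ₁ = 31.03 kmol/h.
Conversion of D: 2ξ₁ + 1ξ₂ = 0.454 × 217 = 98.52 → ξ₂ = 36.46 kmol/h.
Outlet amounts (n = n₀ + Σ ν·ξ):
  D: 217 − 2(31.03) − 1(36.46) = 118.5
  G: 884 − 1(31.03) − 3(36.46) = 743.6
  E: 0 + 1(31.03) = 31.03
  F: 0 + 2(36.46) = 72.91

ξ₂ = 36.5 kmol/h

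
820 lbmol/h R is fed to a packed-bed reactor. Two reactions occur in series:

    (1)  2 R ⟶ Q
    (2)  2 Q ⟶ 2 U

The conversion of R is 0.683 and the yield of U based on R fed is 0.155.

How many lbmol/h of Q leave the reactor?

153 lbmol/h

Conversion of R: R consumed = 2ξ₁ = 0.683 × 820 → ξ₁ = 280 lbmol/h.
Yield of U: 2ξ₂ / 820 = 0.155 → ξ₂ = 63.55 lbmol/h.
Outlet amounts (n = n₀ + Σ ν·ξ):
  R: 820 − 2(280) = 259.9
  Q: 0 + 1(280) − 2(63.55) = 152.9
  U: 0 + 2(63.55) = 127.1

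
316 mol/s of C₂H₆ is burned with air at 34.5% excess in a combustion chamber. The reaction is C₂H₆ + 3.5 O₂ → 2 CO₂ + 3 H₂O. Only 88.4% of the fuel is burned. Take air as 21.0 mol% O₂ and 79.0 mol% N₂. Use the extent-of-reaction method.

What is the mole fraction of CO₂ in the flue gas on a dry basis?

Stoichiometric O₂ = 3.5 × 316 = 1106 mol/s; O₂ fed = 1106 × 1.345 = 1488 mol/s.
N₂ fed = 1488 × 79/21 = 5596 mol/s.
Fuel reacted = 0.884 × 316 → ξ = 279.3 mol/s.
Outlet (n = n₀ + ν ξ):
  C₂H₆: 316 − 1(279.3) = 36.66
  O₂: 1488 − 3.5(279.3) = 509.9
  N₂: 5596 (inert)
  CO₂: 0 + 2(279.3) = 558.7
  H₂O: 0 + 3(279.3) = 838
Dry total = 6701 mol/s; y_CO₂ (dry) = 558.7 / 6701 = 0.08337.

0.0834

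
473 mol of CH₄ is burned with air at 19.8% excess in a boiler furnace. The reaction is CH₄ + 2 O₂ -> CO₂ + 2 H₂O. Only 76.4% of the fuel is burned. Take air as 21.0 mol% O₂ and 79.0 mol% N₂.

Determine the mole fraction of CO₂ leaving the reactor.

Stoichiometric O₂ = 2 × 473 = 946 mol; O₂ fed = 946 × 1.198 = 1133 mol.
N₂ fed = 1133 × 79/21 = 4263 mol.
Fuel reacted = 0.764 × 473 → ξ = 361.4 mol.
Outlet (n = n₀ + ν ξ):
  CH₄: 473 − 1(361.4) = 111.6
  O₂: 1133 − 2(361.4) = 410.6
  N₂: 4263 (inert)
  CO₂: 0 + 1(361.4) = 361.4
  H₂O: 0 + 2(361.4) = 722.7
Total out = 5870 mol; y_CO₂ = 361.4 / 5870 = 0.06157.

0.0616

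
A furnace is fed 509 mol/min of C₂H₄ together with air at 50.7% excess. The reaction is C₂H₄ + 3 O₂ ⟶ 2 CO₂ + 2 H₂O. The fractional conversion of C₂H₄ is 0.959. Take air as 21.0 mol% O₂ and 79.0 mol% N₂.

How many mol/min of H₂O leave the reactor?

976 mol/min

Stoichiometric O₂ = 3 × 509 = 1527 mol/min; O₂ fed = 1527 × 1.507 = 2301 mol/min.
N₂ fed = 2301 × 79/21 = 8657 mol/min.
Fuel reacted = 0.959 × 509 → ξ = 488.1 mol/min.
Outlet (n = n₀ + ν ξ):
  C₂H₄: 509 − 1(488.1) = 20.87
  O₂: 2301 − 3(488.1) = 836.8
  N₂: 8657 (inert)
  CO₂: 0 + 2(488.1) = 976.3
  H₂O: 0 + 2(488.1) = 976.3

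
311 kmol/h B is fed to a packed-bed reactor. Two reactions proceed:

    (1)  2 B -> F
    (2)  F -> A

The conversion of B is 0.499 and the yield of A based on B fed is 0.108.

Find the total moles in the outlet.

233 kmol/h

Conversion of B: B consumed = 2ξ₁ = 0.499 × 311 → ξ₁ = 77.59 kmol/h.
Yield of A: 1ξ₂ / 311 = 0.108 → ξ₂ = 33.59 kmol/h.
Outlet amounts (n = n₀ + Σ ν·ξ):
  B: 311 − 2(77.59) = 155.8
  F: 0 + 1(77.59) − 1(33.59) = 44.01
  A: 0 + 1(33.59) = 33.59
Total out = 155.8 + 44.01 + 33.59 = 233.4 kmol/h.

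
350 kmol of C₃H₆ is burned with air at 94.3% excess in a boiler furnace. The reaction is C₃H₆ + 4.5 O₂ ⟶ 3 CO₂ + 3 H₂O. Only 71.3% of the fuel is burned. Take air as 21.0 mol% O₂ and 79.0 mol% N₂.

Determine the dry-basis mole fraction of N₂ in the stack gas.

0.805

Stoichiometric O₂ = 4.5 × 350 = 1575 kmol; O₂ fed = 1575 × 1.943 = 3060 kmol.
N₂ fed = 3060 × 79/21 = 11510 kmol.
Fuel reacted = 0.713 × 350 → ξ = 249.5 kmol.
Outlet (n = n₀ + ν ξ):
  C₃H₆: 350 − 1(249.5) = 100.5
  O₂: 3060 − 4.5(249.5) = 1937
  N₂: 11510 (inert)
  CO₂: 0 + 3(249.5) = 748.6
  H₂O: 0 + 3(249.5) = 748.6
Dry total = 14300 kmol; y_N₂ (dry) = 11510 / 14300 = 0.8051.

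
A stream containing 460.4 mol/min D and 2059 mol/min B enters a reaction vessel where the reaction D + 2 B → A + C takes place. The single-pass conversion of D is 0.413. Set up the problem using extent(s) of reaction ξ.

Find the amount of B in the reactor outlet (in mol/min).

D reacted = 0.413 × 460.4 = 190.1 mol/min; ν_D = −1, so ξ = 190.1/1 = 190.1 mol/min.
Outlet amounts (n = n₀ + ν ξ):
  D: 460.4 − 1(190.1) = 270.3
  B: 2059 − 2(190.1) = 1679
  A: 0 + 1(190.1) = 190.1
  C: 0 + 1(190.1) = 190.1

1680 mol/min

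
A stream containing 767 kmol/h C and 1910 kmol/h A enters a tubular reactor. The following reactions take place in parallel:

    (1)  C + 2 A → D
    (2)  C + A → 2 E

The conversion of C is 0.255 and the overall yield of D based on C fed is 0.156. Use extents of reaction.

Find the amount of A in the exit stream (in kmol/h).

Yield of D: 1ξ₁ / 767 = 0.156 → ξ₁ = 119.7 kmol/h.
Conversion of C: 1ξ₁ + 1ξ₂ = 0.255 × 767 = 195.6 → ξ₂ = 75.93 kmol/h.
Outlet amounts (n = n₀ + Σ ν·ξ):
  C: 767 − 1(119.7) − 1(75.93) = 571.4
  A: 1910 − 2(119.7) − 1(75.93) = 1595
  D: 0 + 1(119.7) = 119.7
  E: 0 + 2(75.93) = 151.9

1590 kmol/h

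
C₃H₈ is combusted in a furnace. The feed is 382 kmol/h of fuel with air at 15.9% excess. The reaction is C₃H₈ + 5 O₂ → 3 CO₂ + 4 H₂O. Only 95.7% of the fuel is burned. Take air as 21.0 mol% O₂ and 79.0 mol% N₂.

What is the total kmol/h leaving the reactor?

11300 kmol/h

Stoichiometric O₂ = 5 × 382 = 1910 kmol/h; O₂ fed = 1910 × 1.159 = 2214 kmol/h.
N₂ fed = 2214 × 79/21 = 8328 kmol/h.
Fuel reacted = 0.957 × 382 → ξ = 365.6 kmol/h.
Outlet (n = n₀ + ν ξ):
  C₃H₈: 382 − 1(365.6) = 16.43
  O₂: 2214 − 5(365.6) = 385.8
  N₂: 8328 (inert)
  CO₂: 0 + 3(365.6) = 1097
  H₂O: 0 + 4(365.6) = 1462
Total out = 16.43 + 385.8 + 8328 + 1097 + 1462 = 11290 kmol/h.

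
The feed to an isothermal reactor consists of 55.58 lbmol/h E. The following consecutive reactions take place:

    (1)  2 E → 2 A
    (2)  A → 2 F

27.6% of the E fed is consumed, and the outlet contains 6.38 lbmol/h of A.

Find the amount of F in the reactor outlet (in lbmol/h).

Conversion of E: E consumed = 2ξ₁ = 0.276 × 55.58 → ξ₁ = 7.67 lbmol/h.
A balance: n_A = 0 + 2ξ₁ − 1ξ₂ = 6.38 → ξ₂ = (2·7.67 − 6.38)/1 = 8.96 lbmol/h.
Outlet amounts (n = n₀ + Σ ν·ξ):
  E: 55.58 − 2(7.67) = 40.24
  A: 0 + 2(7.67) − 1(8.96) = 6.38
  F: 0 + 2(8.96) = 17.92

17.9 lbmol/h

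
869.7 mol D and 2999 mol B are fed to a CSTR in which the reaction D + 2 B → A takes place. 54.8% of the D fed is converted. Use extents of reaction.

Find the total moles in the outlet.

D reacted = 0.548 × 869.7 = 476.6 mol; ν_D = −1, so ξ = 476.6/1 = 476.6 mol.
Outlet amounts (n = n₀ + ν ξ):
  D: 869.7 − 1(476.6) = 393.1
  B: 2999 − 2(476.6) = 2046
  A: 0 + 1(476.6) = 476.6
Total out = 393.1 + 2046 + 476.6 = 2916 mol.

2920 mol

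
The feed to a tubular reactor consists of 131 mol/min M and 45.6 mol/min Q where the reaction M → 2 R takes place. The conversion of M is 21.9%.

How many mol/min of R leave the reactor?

57.4 mol/min

M reacted = 0.219 × 131 = 28.69 mol/min; ν_M = −1, so ξ = 28.69/1 = 28.69 mol/min.
Outlet amounts (n = n₀ + ν ξ):
  M: 131 − 1(28.69) = 102.3
  R: 0 + 2(28.69) = 57.38
  Q: 45.6 (inert)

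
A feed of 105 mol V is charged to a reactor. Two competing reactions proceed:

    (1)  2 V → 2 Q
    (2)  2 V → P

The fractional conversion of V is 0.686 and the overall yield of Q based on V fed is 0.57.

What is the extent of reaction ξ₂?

Yield of Q: 2ξ₁ / 105 = 0.57 → ξ₁ = 29.92 mol.
Conversion of V: 2ξ₁ + 2ξ₂ = 0.686 × 105 = 72.03 → ξ₂ = 6.09 mol.
Outlet amounts (n = n₀ + Σ ν·ξ):
  V: 105 − 2(29.92) − 2(6.09) = 32.97
  Q: 0 + 2(29.92) = 59.85
  P: 0 + 1(6.09) = 6.09

ξ₂ = 6.09 mol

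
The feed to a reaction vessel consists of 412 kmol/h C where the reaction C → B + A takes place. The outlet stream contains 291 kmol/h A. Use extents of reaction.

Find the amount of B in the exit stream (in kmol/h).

For A: n = n₀ + 1ξ → 291 = 0 + 1ξ, giving ξ = 291 kmol/h.
Outlet amounts (n = n₀ + ν ξ):
  C: 412 − 1(291) = 121
  B: 0 + 1(291) = 291
  A: 0 + 1(291) = 291

291 kmol/h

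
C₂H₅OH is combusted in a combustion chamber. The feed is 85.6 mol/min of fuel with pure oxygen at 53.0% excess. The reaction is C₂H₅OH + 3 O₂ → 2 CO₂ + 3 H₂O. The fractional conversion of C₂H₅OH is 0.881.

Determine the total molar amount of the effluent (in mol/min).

Stoichiometric O₂ = 3 × 85.6 = 256.8 mol/min; O₂ fed = 256.8 × 1.530 = 392.9 mol/min.
Fuel reacted = 0.881 × 85.6 → ξ = 75.41 mol/min.
Outlet (n = n₀ + ν ξ):
  C₂H₅OH: 85.6 − 1(75.41) = 10.19
  O₂: 392.9 − 3(75.41) = 166.7
  CO₂: 0 + 2(75.41) = 150.8
  H₂O: 0 + 3(75.41) = 226.2
Total out = 10.19 + 166.7 + 150.8 + 226.2 = 553.9 mol/min.

554 mol/min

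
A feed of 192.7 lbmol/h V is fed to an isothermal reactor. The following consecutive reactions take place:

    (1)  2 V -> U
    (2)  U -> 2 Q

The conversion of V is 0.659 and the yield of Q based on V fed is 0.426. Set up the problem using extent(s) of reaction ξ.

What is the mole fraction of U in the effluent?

0.132

Conversion of V: V consumed = 2ξ₁ = 0.659 × 192.7 → ξ₁ = 63.49 lbmol/h.
Yield of Q: 2ξ₂ / 192.7 = 0.426 → ξ₂ = 41.05 lbmol/h.
Outlet amounts (n = n₀ + Σ ν·ξ):
  V: 192.7 − 2(63.49) = 65.71
  U: 0 + 1(63.49) − 1(41.05) = 22.45
  Q: 0 + 2(41.05) = 82.09
Total out = 170.3 lbmol/h; y_U = 22.45 / 170.3 = 0.1319.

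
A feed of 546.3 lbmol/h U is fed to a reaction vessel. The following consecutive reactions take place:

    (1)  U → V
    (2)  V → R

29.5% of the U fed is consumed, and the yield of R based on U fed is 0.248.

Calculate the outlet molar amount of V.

Conversion of U: U consumed = 1ξ₁ = 0.295 × 546.3 → ξ₁ = 161.2 lbmol/h.
Yield of R: 1ξ₂ / 546.3 = 0.248 → ξ₂ = 135.5 lbmol/h.
Outlet amounts (n = n₀ + Σ ν·ξ):
  U: 546.3 − 1(161.2) = 385.1
  V: 0 + 1(161.2) − 1(135.5) = 25.68
  R: 0 + 1(135.5) = 135.5

25.7 lbmol/h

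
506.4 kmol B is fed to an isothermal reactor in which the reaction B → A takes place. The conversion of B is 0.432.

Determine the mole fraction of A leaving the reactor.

0.432

B reacted = 0.432 × 506.4 = 218.8 kmol; ν_B = −1, so ξ = 218.8/1 = 218.8 kmol.
Outlet amounts (n = n₀ + ν ξ):
  B: 506.4 − 1(218.8) = 287.6
  A: 0 + 1(218.8) = 218.8
Total out = 506.4 kmol; y_A = 218.8 / 506.4 = 0.432.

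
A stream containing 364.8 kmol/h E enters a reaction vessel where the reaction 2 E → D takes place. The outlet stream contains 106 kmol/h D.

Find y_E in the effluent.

For D: n = n₀ + 1ξ → 106 = 0 + 1ξ, giving ξ = 106 kmol/h.
Outlet amounts (n = n₀ + ν ξ):
  E: 364.8 − 2(106) = 152.8
  D: 0 + 1(106) = 106
Total out = 258.8 kmol/h; y_E = 152.8 / 258.8 = 0.5904.

0.59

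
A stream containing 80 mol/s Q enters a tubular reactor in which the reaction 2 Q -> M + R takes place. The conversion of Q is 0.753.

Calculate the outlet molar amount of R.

30.1 mol/s

Q reacted = 0.753 × 80 = 60.24 mol/s; ν_Q = −2, so ξ = 60.24/2 = 30.12 mol/s.
Outlet amounts (n = n₀ + ν ξ):
  Q: 80 − 2(30.12) = 19.76
  M: 0 + 1(30.12) = 30.12
  R: 0 + 1(30.12) = 30.12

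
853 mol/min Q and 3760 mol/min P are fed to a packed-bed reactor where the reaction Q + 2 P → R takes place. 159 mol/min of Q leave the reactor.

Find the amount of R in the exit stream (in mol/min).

694 mol/min

For Q: n = n₀ − 1ξ → 159 = 853 − 1ξ, giving ξ = 694 mol/min.
Outlet amounts (n = n₀ + ν ξ):
  Q: 853 − 1(694) = 159
  P: 3760 − 2(694) = 2372
  R: 0 + 1(694) = 694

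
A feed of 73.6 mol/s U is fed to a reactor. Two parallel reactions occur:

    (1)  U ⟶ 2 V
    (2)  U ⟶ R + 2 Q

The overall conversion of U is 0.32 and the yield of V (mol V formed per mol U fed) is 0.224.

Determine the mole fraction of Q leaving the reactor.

0.272

Yield of V: 2ξ₁ / 73.6 = 0.224 → ξ₁ = 8.243 mol/s.
Conversion of U: 1ξ₁ + 1ξ₂ = 0.32 × 73.6 = 23.55 → ξ₂ = 15.31 mol/s.
Outlet amounts (n = n₀ + Σ ν·ξ):
  U: 73.6 − 1(8.243) − 1(15.31) = 50.05
  V: 0 + 2(8.243) = 16.49
  R: 0 + 1(15.31) = 15.31
  Q: 0 + 2(15.31) = 30.62
Total out = 112.5 mol/s; y_Q = 30.62 / 112.5 = 0.2723.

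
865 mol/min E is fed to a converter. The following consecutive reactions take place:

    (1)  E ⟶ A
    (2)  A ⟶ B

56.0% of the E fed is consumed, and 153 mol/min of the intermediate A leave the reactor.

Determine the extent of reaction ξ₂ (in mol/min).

Conversion of E: E consumed = 1ξ₁ = 0.56 × 865 → ξ₁ = 484.4 mol/min.
A balance: n_A = 0 + 1ξ₁ − 1ξ₂ = 153 → ξ₂ = (1·484.4 − 153)/1 = 331.4 mol/min.
Outlet amounts (n = n₀ + Σ ν·ξ):
  E: 865 − 1(484.4) = 380.6
  A: 0 + 1(484.4) − 1(331.4) = 153
  B: 0 + 1(331.4) = 331.4

ξ₂ = 331 mol/min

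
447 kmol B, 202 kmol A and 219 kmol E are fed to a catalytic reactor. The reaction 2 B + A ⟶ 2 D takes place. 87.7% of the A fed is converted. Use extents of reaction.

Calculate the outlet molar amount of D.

354 kmol

A reacted = 0.877 × 202 = 177.2 kmol; ν_A = −1, so ξ = 177.2/1 = 177.2 kmol.
Outlet amounts (n = n₀ + ν ξ):
  B: 447 − 2(177.2) = 92.69
  A: 202 − 1(177.2) = 24.85
  D: 0 + 2(177.2) = 354.3
  E: 219 (inert)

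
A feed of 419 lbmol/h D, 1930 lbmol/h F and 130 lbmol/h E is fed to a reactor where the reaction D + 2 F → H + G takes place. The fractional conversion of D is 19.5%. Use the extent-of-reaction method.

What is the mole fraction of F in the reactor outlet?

D reacted = 0.195 × 419 = 81.7 lbmol/h; ν_D = −1, so ξ = 81.7/1 = 81.7 lbmol/h.
Outlet amounts (n = n₀ + ν ξ):
  D: 419 − 1(81.7) = 337.3
  F: 1930 − 2(81.7) = 1767
  H: 0 + 1(81.7) = 81.7
  G: 0 + 1(81.7) = 81.7
  E: 130 (inert)
Total out = 2397 lbmol/h; y_F = 1767 / 2397 = 0.7369.

0.737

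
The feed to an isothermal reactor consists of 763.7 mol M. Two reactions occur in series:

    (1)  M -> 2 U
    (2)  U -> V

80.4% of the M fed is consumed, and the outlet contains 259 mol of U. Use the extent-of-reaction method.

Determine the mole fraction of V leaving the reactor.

Conversion of M: M consumed = 1ξ₁ = 0.804 × 763.7 → ξ₁ = 614 mol.
U balance: n_U = 0 + 2ξ₁ − 1ξ₂ = 259 → ξ₂ = (2·614 − 259)/1 = 969 mol.
Outlet amounts (n = n₀ + Σ ν·ξ):
  M: 763.7 − 1(614) = 149.7
  U: 0 + 2(614) − 1(969) = 259
  V: 0 + 1(969) = 969
Total out = 1378 mol; y_V = 969 / 1378 = 0.7034.

0.703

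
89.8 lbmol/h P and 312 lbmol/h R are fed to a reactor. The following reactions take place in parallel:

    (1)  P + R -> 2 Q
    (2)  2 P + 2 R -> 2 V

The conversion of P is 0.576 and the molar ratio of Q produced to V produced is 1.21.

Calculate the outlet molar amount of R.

260 lbmol/h

Conversion of P: P consumed = 0.576 × 89.8 = 51.72 lbmol/h = 1ξ₁ + 2ξ₂.
Selectivity: 2ξ₁ / (2ξ₂) = 1.21 → ξ₁ = 1.21 ξ₂.
Substitute: (1·1.21 + 2) ξ₂ = 51.72 → ξ₂ = 16.11 lbmol/h, ξ₁ = 19.5 lbmol/h.
Outlet amounts (n = n₀ + Σ ν·ξ):
  P: 89.8 − 1(19.5) − 2(16.11) = 38.08
  R: 312 − 1(19.5) − 2(16.11) = 260.3
  Q: 0 + 2(19.5) = 39
  V: 0 + 2(16.11) = 32.23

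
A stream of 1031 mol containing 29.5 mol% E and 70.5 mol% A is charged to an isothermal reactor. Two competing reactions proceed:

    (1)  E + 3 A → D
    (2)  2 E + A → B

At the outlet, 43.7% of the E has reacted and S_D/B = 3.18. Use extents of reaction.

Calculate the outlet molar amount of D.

Conversion of E: E consumed = 0.437 × 304.1 = 132.9 mol = 1ξ₁ + 2ξ₂.
Selectivity: 1ξ₁ / (1ξ₂) = 3.18 → ξ₁ = 3.18 ξ₂.
Substitute: (1·3.18 + 2) ξ₂ = 132.9 → ξ₂ = 25.66 mol, ξ₁ = 81.59 mol.
Outlet amounts (n = n₀ + Σ ν·ξ):
  E: 304.1 − 1(81.59) − 2(25.66) = 171.2
  A: 726.9 − 3(81.59) − 1(25.66) = 456.4
  D: 0 + 1(81.59) = 81.59
  B: 0 + 1(25.66) = 25.66

81.6 mol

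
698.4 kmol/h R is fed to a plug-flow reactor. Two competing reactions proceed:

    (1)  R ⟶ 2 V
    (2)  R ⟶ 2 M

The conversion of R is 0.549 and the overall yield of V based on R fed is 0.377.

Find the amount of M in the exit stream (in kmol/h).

Yield of V: 2ξ₁ / 698.4 = 0.377 → ξ₁ = 131.6 kmol/h.
Conversion of R: 1ξ₁ + 1ξ₂ = 0.549 × 698.4 = 383.4 → ξ₂ = 251.8 kmol/h.
Outlet amounts (n = n₀ + Σ ν·ξ):
  R: 698.4 − 1(131.6) − 1(251.8) = 315
  V: 0 + 2(131.6) = 263.3
  M: 0 + 2(251.8) = 503.5

504 kmol/h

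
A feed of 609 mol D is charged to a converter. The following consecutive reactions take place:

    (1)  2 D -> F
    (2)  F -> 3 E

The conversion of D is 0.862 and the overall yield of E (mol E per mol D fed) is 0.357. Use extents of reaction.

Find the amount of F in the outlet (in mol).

Conversion of D: D consumed = 2ξ₁ = 0.862 × 609 → ξ₁ = 262.5 mol.
Yield of E: 3ξ₂ / 609 = 0.357 → ξ₂ = 72.47 mol.
Outlet amounts (n = n₀ + Σ ν·ξ):
  D: 609 − 2(262.5) = 84.04
  F: 0 + 1(262.5) − 1(72.47) = 190
  E: 0 + 3(72.47) = 217.4

190 mol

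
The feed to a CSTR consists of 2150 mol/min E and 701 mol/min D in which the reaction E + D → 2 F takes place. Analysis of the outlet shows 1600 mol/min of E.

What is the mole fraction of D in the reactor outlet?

For E: n = n₀ − 1ξ → 1600 = 2150 − 1ξ, giving ξ = 550 mol/min.
Outlet amounts (n = n₀ + ν ξ):
  E: 2150 − 1(550) = 1600
  D: 701 − 1(550) = 151
  F: 0 + 2(550) = 1100
Total out = 2851 mol/min; y_D = 151 / 2851 = 0.05296.

0.053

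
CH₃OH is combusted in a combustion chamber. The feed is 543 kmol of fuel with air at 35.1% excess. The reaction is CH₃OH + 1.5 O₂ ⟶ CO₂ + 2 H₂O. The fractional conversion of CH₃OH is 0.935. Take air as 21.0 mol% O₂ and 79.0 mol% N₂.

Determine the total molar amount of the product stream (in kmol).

Stoichiometric O₂ = 1.5 × 543 = 814.5 kmol; O₂ fed = 814.5 × 1.351 = 1100 kmol.
N₂ fed = 1100 × 79/21 = 4140 kmol.
Fuel reacted = 0.935 × 543 → ξ = 507.7 kmol.
Outlet (n = n₀ + ν ξ):
  CH₃OH: 543 − 1(507.7) = 35.29
  O₂: 1100 − 1.5(507.7) = 338.8
  N₂: 4140 (inert)
  CO₂: 0 + 1(507.7) = 507.7
  H₂O: 0 + 2(507.7) = 1015
Total out = 35.29 + 338.8 + 4140 + 507.7 + 1015 = 6037 kmol.

6040 kmol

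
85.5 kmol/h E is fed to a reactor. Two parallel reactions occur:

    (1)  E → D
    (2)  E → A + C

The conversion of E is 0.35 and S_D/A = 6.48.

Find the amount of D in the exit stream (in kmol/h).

25.9 kmol/h

Conversion of E: E consumed = 0.35 × 85.5 = 29.92 kmol/h = 1ξ₁ + 1ξ₂.
Selectivity: 1ξ₁ / (1ξ₂) = 6.48 → ξ₁ = 6.48 ξ₂.
Substitute: (1·6.48 + 1) ξ₂ = 29.92 → ξ₂ = 4.001 kmol/h, ξ₁ = 25.92 kmol/h.
Outlet amounts (n = n₀ + Σ ν·ξ):
  E: 85.5 − 1(25.92) − 1(4.001) = 55.58
  D: 0 + 1(25.92) = 25.92
  A: 0 + 1(4.001) = 4.001
  C: 0 + 1(4.001) = 4.001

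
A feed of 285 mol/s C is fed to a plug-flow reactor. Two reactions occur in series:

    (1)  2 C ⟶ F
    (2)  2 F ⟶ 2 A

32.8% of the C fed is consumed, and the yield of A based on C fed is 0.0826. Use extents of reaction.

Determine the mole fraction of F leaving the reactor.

Conversion of C: C consumed = 2ξ₁ = 0.328 × 285 → ξ₁ = 46.74 mol/s.
Yield of A: 2ξ₂ / 285 = 0.0826 → ξ₂ = 11.77 mol/s.
Outlet amounts (n = n₀ + Σ ν·ξ):
  C: 285 − 2(46.74) = 191.5
  F: 0 + 1(46.74) − 2(11.77) = 23.2
  A: 0 + 2(11.77) = 23.54
Total out = 238.3 mol/s; y_F = 23.2 / 238.3 = 0.09737.

0.0974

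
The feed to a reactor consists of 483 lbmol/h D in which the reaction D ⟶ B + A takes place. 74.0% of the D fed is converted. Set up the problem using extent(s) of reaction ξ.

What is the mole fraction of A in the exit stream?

D reacted = 0.74 × 483 = 357.4 lbmol/h; ν_D = −1, so ξ = 357.4/1 = 357.4 lbmol/h.
Outlet amounts (n = n₀ + ν ξ):
  D: 483 − 1(357.4) = 125.6
  B: 0 + 1(357.4) = 357.4
  A: 0 + 1(357.4) = 357.4
Total out = 840.4 lbmol/h; y_A = 357.4 / 840.4 = 0.4253.

0.425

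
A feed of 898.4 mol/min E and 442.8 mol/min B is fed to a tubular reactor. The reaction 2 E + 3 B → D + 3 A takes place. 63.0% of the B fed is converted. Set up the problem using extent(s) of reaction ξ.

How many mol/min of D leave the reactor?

93 mol/min

B reacted = 0.63 × 442.8 = 279 mol/min; ν_B = −3, so ξ = 279/3 = 92.99 mol/min.
Outlet amounts (n = n₀ + ν ξ):
  E: 898.4 − 2(92.99) = 712.4
  B: 442.8 − 3(92.99) = 163.8
  D: 0 + 1(92.99) = 92.99
  A: 0 + 3(92.99) = 279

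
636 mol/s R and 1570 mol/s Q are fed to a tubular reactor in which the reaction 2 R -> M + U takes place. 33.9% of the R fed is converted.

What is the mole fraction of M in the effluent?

R reacted = 0.339 × 636 = 215.6 mol/s; ν_R = −2, so ξ = 215.6/2 = 107.8 mol/s.
Outlet amounts (n = n₀ + ν ξ):
  R: 636 − 2(107.8) = 420.4
  M: 0 + 1(107.8) = 107.8
  U: 0 + 1(107.8) = 107.8
  Q: 1570 (inert)
Total out = 2206 mol/s; y_M = 107.8 / 2206 = 0.04887.

0.0489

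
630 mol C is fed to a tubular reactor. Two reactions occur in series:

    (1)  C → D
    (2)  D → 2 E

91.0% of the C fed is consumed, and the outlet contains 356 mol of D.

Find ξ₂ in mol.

ξ₂ = 217 mol

Conversion of C: C consumed = 1ξ₁ = 0.91 × 630 → ξ₁ = 573.3 mol.
D balance: n_D = 0 + 1ξ₁ − 1ξ₂ = 356 → ξ₂ = (1·573.3 − 356)/1 = 217.3 mol.
Outlet amounts (n = n₀ + Σ ν·ξ):
  C: 630 − 1(573.3) = 56.7
  D: 0 + 1(573.3) − 1(217.3) = 356
  E: 0 + 2(217.3) = 434.6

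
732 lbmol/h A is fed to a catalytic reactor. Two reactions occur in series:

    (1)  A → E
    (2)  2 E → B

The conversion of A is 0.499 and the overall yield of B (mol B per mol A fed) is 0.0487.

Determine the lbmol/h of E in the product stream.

Conversion of A: A consumed = 1ξ₁ = 0.499 × 732 → ξ₁ = 365.3 lbmol/h.
Yield of B: 1ξ₂ / 732 = 0.0487 → ξ₂ = 35.65 lbmol/h.
Outlet amounts (n = n₀ + Σ ν·ξ):
  A: 732 − 1(365.3) = 366.7
  E: 0 + 1(365.3) − 2(35.65) = 294
  B: 0 + 1(35.65) = 35.65

294 lbmol/h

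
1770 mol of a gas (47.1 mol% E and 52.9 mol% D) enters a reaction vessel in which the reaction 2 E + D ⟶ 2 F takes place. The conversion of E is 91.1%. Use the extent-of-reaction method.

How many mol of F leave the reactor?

759 mol

E reacted = 0.911 × 833.7 = 759.5 mol; ν_E = −2, so ξ = 759.5/2 = 379.7 mol.
Outlet amounts (n = n₀ + ν ξ):
  E: 833.7 − 2(379.7) = 74.2
  D: 936.3 − 1(379.7) = 556.6
  F: 0 + 2(379.7) = 759.5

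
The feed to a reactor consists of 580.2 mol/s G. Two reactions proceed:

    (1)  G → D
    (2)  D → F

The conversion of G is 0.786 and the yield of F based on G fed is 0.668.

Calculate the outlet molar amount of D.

68.5 mol/s

Conversion of G: G consumed = 1ξ₁ = 0.786 × 580.2 → ξ₁ = 456 mol/s.
Yield of F: 1ξ₂ / 580.2 = 0.668 → ξ₂ = 387.6 mol/s.
Outlet amounts (n = n₀ + Σ ν·ξ):
  G: 580.2 − 1(456) = 124.2
  D: 0 + 1(456) − 1(387.6) = 68.46
  F: 0 + 1(387.6) = 387.6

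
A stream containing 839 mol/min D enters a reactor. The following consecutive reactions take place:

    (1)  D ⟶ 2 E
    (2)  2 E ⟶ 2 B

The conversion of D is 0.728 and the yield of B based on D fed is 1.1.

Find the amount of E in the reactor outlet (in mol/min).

299 mol/min

Conversion of D: D consumed = 1ξ₁ = 0.728 × 839 → ξ₁ = 610.8 mol/min.
Yield of B: 2ξ₂ / 839 = 1.1 → ξ₂ = 461.5 mol/min.
Outlet amounts (n = n₀ + Σ ν·ξ):
  D: 839 − 1(610.8) = 228.2
  E: 0 + 2(610.8) − 2(461.5) = 298.7
  B: 0 + 2(461.5) = 922.9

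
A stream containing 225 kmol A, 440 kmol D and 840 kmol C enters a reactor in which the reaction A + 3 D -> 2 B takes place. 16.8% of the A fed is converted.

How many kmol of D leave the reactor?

A reacted = 0.168 × 225 = 37.8 kmol; ν_A = −1, so ξ = 37.8/1 = 37.8 kmol.
Outlet amounts (n = n₀ + ν ξ):
  A: 225 − 1(37.8) = 187.2
  D: 440 − 3(37.8) = 326.6
  B: 0 + 2(37.8) = 75.6
  C: 840 (inert)

327 kmol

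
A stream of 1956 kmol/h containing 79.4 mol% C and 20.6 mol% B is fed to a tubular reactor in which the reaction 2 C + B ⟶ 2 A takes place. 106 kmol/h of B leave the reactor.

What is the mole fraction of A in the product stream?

For B: n = n₀ − 1ξ → 106 = 402.9 − 1ξ, giving ξ = 296.9 kmol/h.
Outlet amounts (n = n₀ + ν ξ):
  C: 1553 − 2(296.9) = 959.2
  B: 402.9 − 1(296.9) = 106
  A: 0 + 2(296.9) = 593.9
Total out = 1659 kmol/h; y_A = 593.9 / 1659 = 0.358.

0.358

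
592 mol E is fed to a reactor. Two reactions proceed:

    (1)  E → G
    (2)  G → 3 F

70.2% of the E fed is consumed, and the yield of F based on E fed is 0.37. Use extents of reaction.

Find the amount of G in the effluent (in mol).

343 mol

Conversion of E: E consumed = 1ξ₁ = 0.702 × 592 → ξ₁ = 415.6 mol.
Yield of F: 3ξ₂ / 592 = 0.37 → ξ₂ = 73.01 mol.
Outlet amounts (n = n₀ + Σ ν·ξ):
  E: 592 − 1(415.6) = 176.4
  G: 0 + 1(415.6) − 1(73.01) = 342.6
  F: 0 + 3(73.01) = 219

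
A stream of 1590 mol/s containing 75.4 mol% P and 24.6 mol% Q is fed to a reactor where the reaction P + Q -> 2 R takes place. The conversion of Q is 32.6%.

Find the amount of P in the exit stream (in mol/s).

Q reacted = 0.326 × 391.1 = 127.5 mol/s; ν_Q = −1, so ξ = 127.5/1 = 127.5 mol/s.
Outlet amounts (n = n₀ + ν ξ):
  P: 1199 − 1(127.5) = 1071
  Q: 391.1 − 1(127.5) = 263.6
  R: 0 + 2(127.5) = 255

1070 mol/s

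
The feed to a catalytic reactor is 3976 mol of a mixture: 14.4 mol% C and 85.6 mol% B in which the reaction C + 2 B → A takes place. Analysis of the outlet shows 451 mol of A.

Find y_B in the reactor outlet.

For A: n = n₀ + 1ξ → 451 = 0 + 1ξ, giving ξ = 451 mol.
Outlet amounts (n = n₀ + ν ξ):
  C: 572.5 − 1(451) = 121.5
  B: 3403 − 2(451) = 2501
  A: 0 + 1(451) = 451
Total out = 3074 mol; y_B = 2501 / 3074 = 0.8137.

0.814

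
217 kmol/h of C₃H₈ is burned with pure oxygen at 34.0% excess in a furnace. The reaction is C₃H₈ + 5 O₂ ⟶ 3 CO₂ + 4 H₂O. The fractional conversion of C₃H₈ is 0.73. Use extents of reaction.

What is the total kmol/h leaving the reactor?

1830 kmol/h

Stoichiometric O₂ = 5 × 217 = 1085 kmol/h; O₂ fed = 1085 × 1.340 = 1454 kmol/h.
Fuel reacted = 0.73 × 217 → ξ = 158.4 kmol/h.
Outlet (n = n₀ + ν ξ):
  C₃H₈: 217 − 1(158.4) = 58.59
  O₂: 1454 − 5(158.4) = 661.9
  CO₂: 0 + 3(158.4) = 475.2
  H₂O: 0 + 4(158.4) = 633.6
Total out = 58.59 + 661.9 + 475.2 + 633.6 = 1829 kmol/h.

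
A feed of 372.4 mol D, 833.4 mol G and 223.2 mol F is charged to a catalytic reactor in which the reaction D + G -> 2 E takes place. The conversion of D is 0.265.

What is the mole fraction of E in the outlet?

0.138

D reacted = 0.265 × 372.4 = 98.69 mol; ν_D = −1, so ξ = 98.69/1 = 98.69 mol.
Outlet amounts (n = n₀ + ν ξ):
  D: 372.4 − 1(98.69) = 273.7
  G: 833.4 − 1(98.69) = 734.7
  E: 0 + 2(98.69) = 197.4
  F: 223.2 (inert)
Total out = 1429 mol; y_E = 197.4 / 1429 = 0.1381.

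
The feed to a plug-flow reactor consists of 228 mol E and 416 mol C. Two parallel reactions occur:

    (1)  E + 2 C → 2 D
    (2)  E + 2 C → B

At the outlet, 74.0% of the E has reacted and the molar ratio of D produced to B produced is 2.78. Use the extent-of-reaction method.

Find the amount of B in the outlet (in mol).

Conversion of E: E consumed = 0.74 × 228 = 168.7 mol = 1ξ₁ + 1ξ₂.
Selectivity: 2ξ₁ / (1ξ₂) = 2.78 → ξ₁ = 1.39 ξ₂.
Substitute: (1·1.39 + 1) ξ₂ = 168.7 → ξ₂ = 70.59 mol, ξ₁ = 98.13 mol.
Outlet amounts (n = n₀ + Σ ν·ξ):
  E: 228 − 1(98.13) − 1(70.59) = 59.28
  C: 416 − 2(98.13) − 2(70.59) = 78.56
  D: 0 + 2(98.13) = 196.3
  B: 0 + 1(70.59) = 70.59

70.6 mol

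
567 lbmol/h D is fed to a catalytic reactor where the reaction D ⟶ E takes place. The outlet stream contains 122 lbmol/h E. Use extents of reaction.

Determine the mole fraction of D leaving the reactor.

0.785

For E: n = n₀ + 1ξ → 122 = 0 + 1ξ, giving ξ = 122 lbmol/h.
Outlet amounts (n = n₀ + ν ξ):
  D: 567 − 1(122) = 445
  E: 0 + 1(122) = 122
Total out = 567 lbmol/h; y_D = 445 / 567 = 0.7848.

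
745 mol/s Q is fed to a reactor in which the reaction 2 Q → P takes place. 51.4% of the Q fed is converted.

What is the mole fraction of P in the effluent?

0.346

Q reacted = 0.514 × 745 = 382.9 mol/s; ν_Q = −2, so ξ = 382.9/2 = 191.5 mol/s.
Outlet amounts (n = n₀ + ν ξ):
  Q: 745 − 2(191.5) = 362.1
  P: 0 + 1(191.5) = 191.5
Total out = 553.5 mol/s; y_P = 191.5 / 553.5 = 0.3459.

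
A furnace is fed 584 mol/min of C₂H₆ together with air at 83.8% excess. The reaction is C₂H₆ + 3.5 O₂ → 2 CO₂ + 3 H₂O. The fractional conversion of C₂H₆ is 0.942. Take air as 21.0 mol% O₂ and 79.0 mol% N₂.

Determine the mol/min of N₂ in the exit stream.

Stoichiometric O₂ = 3.5 × 584 = 2044 mol/min; O₂ fed = 2044 × 1.838 = 3757 mol/min.
N₂ fed = 3757 × 79/21 = 14130 mol/min.
Fuel reacted = 0.942 × 584 → ξ = 550.1 mol/min.
Outlet (n = n₀ + ν ξ):
  C₂H₆: 584 − 1(550.1) = 33.87
  O₂: 3757 − 3.5(550.1) = 1831
  N₂: 14130 (inert)
  CO₂: 0 + 2(550.1) = 1100
  H₂O: 0 + 3(550.1) = 1650

14100 mol/min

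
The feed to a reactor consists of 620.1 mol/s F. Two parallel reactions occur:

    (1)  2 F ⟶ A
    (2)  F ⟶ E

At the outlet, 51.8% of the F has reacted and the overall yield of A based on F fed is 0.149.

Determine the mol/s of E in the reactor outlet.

Yield of A: 1ξ₁ / 620.1 = 0.149 → ξ₁ = 92.39 mol/s.
Conversion of F: 2ξ₁ + 1ξ₂ = 0.518 × 620.1 = 321.2 → ξ₂ = 136.4 mol/s.
Outlet amounts (n = n₀ + Σ ν·ξ):
  F: 620.1 − 2(92.39) − 1(136.4) = 298.9
  A: 0 + 1(92.39) = 92.39
  E: 0 + 1(136.4) = 136.4

136 mol/s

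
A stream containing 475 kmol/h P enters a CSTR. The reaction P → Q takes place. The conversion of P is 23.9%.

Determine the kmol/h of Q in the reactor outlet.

P reacted = 0.239 × 475 = 113.5 kmol/h; ν_P = −1, so ξ = 113.5/1 = 113.5 kmol/h.
Outlet amounts (n = n₀ + ν ξ):
  P: 475 − 1(113.5) = 361.5
  Q: 0 + 1(113.5) = 113.5

114 kmol/h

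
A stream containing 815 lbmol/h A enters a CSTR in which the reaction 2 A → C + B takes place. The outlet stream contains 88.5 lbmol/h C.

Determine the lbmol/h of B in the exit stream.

88.5 lbmol/h

For C: n = n₀ + 1ξ → 88.5 = 0 + 1ξ, giving ξ = 88.5 lbmol/h.
Outlet amounts (n = n₀ + ν ξ):
  A: 815 − 2(88.5) = 638
  C: 0 + 1(88.5) = 88.5
  B: 0 + 1(88.5) = 88.5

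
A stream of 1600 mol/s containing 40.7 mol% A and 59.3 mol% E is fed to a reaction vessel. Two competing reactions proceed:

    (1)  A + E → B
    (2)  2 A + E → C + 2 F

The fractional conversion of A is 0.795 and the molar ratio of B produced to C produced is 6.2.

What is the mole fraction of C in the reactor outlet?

Conversion of A: A consumed = 0.795 × 651.2 = 517.7 mol/s = 1ξ₁ + 2ξ₂.
Selectivity: 1ξ₁ / (1ξ₂) = 6.2 → ξ₁ = 6.2 ξ₂.
Substitute: (1·6.2 + 2) ξ₂ = 517.7 → ξ₂ = 63.13 mol/s, ξ₁ = 391.4 mol/s.
Outlet amounts (n = n₀ + Σ ν·ξ):
  A: 651.2 − 1(391.4) − 2(63.13) = 133.5
  E: 948.8 − 1(391.4) − 1(63.13) = 494.2
  B: 0 + 1(391.4) = 391.4
  C: 0 + 1(63.13) = 63.13
  F: 0 + 2(63.13) = 126.3
Total out = 1209 mol/s; y_C = 63.13 / 1209 = 0.05224.

0.0522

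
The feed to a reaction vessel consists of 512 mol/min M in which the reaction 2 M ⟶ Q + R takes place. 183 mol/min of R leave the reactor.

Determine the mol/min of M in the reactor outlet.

For R: n = n₀ + 1ξ → 183 = 0 + 1ξ, giving ξ = 183 mol/min.
Outlet amounts (n = n₀ + ν ξ):
  M: 512 − 2(183) = 146
  Q: 0 + 1(183) = 183
  R: 0 + 1(183) = 183

146 mol/min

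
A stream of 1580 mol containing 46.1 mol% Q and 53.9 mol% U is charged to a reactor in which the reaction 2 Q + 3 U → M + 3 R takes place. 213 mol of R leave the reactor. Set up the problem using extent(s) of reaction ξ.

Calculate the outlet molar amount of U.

For R: n = n₀ + 3ξ → 213 = 0 + 3ξ, giving ξ = 71 mol.
Outlet amounts (n = n₀ + ν ξ):
  Q: 728.4 − 2(71) = 586.4
  U: 851.6 − 3(71) = 638.6
  M: 0 + 1(71) = 71
  R: 0 + 3(71) = 213

639 mol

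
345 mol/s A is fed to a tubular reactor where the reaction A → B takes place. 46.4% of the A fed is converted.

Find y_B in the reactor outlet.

0.464

A reacted = 0.464 × 345 = 160.1 mol/s; ν_A = −1, so ξ = 160.1/1 = 160.1 mol/s.
Outlet amounts (n = n₀ + ν ξ):
  A: 345 − 1(160.1) = 184.9
  B: 0 + 1(160.1) = 160.1
Total out = 345 mol/s; y_B = 160.1 / 345 = 0.464.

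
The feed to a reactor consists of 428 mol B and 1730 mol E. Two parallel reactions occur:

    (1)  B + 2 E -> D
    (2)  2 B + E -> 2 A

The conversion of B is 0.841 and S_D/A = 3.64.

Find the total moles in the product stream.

Conversion of B: B consumed = 0.841 × 428 = 359.9 mol = 1ξ₁ + 2ξ₂.
Selectivity: 1ξ₁ / (2ξ₂) = 3.64 → ξ₁ = 7.28 ξ₂.
Substitute: (1·7.28 + 2) ξ₂ = 359.9 → ξ₂ = 38.79 mol, ξ₁ = 282.4 mol.
Outlet amounts (n = n₀ + Σ ν·ξ):
  B: 428 − 1(282.4) − 2(38.79) = 68.05
  E: 1730 − 2(282.4) − 1(38.79) = 1126
  D: 0 + 1(282.4) = 282.4
  A: 0 + 2(38.79) = 77.57
Total out = 68.05 + 1126 + 282.4 + 77.57 = 1554 mol.

1550 mol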